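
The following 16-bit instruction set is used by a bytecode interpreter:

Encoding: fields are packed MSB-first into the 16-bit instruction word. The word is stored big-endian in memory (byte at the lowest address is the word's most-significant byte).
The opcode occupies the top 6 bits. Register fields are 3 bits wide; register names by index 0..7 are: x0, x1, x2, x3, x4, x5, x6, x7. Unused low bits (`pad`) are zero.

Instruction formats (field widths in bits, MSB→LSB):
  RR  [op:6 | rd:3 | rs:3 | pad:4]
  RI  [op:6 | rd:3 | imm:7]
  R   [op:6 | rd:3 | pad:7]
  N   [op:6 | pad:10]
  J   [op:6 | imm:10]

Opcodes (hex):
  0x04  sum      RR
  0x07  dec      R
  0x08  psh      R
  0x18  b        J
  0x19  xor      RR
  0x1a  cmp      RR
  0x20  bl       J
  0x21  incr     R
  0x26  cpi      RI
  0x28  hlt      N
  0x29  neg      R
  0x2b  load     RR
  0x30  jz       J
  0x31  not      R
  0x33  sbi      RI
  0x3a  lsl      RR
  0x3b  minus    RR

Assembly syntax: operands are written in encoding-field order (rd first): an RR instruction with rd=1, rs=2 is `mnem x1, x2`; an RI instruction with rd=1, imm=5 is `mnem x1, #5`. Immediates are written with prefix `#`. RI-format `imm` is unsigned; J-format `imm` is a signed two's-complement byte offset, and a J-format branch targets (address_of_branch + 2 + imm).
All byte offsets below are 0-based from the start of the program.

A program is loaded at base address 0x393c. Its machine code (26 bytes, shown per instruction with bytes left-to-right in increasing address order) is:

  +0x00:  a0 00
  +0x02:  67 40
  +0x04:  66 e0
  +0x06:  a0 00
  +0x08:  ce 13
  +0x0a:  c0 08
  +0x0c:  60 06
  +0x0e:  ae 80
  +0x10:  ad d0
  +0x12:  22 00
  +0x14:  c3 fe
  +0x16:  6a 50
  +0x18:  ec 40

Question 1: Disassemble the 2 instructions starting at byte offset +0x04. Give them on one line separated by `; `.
xor x5, x6; hlt

off 0x04: read 66 e0 as big → 0x66e0
  op=0x66e0>>10=0x19 ⇒ xor (RR)
  [9:7] rd=5 = x5
  [6:4] rs=6 = x6
off 0x06: read a0 00 as big → 0xa000
  op=0xa000>>10=0x28 ⇒ hlt (N)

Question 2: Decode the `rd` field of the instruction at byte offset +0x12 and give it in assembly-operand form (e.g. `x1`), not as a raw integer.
x4

+0x12: 22 00 ⇒ word 0x2200 (big)
  opcode bits[15:10]=0x8: psh/R
  [9:7] rd=4 = x4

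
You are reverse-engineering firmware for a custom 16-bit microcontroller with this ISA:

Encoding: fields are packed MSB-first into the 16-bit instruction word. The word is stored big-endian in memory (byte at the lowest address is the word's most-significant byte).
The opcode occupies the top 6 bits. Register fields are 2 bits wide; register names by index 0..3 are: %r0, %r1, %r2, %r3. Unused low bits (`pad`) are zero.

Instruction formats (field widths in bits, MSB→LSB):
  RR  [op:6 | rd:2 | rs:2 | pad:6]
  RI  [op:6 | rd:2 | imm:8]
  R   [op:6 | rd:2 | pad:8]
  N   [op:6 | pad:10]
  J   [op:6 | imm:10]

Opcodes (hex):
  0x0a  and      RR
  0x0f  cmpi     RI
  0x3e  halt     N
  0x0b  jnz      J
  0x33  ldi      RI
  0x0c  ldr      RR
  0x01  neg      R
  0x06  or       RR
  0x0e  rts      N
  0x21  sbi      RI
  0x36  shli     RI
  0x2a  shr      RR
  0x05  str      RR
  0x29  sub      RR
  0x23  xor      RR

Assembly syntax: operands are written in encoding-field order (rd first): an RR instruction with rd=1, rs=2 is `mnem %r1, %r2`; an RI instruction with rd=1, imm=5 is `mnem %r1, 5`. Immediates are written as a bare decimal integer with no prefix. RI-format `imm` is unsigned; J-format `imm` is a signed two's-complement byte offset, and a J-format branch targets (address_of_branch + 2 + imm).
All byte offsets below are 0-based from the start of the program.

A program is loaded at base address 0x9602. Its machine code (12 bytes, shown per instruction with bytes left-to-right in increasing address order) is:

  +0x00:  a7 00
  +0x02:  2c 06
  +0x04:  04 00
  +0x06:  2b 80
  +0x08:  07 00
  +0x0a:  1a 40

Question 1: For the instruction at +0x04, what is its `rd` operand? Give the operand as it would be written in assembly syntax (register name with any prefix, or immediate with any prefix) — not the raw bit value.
[04] 04 00 → 0x0400
  opcode bits[15:10]=0x1: neg/R
  rd: (w>>8)&0x3=0x0 → %r0

%r0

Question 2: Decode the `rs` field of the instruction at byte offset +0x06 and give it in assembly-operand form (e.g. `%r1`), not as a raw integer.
+0x06: 2b 80 ⇒ word 0x2b80 (big)
  top 6b → 0xa → and [RR]
  rd: (w>>8)&0x3=0x3 → %r3
  rs: (w>>6)&0x3=0x2 → %r2

%r2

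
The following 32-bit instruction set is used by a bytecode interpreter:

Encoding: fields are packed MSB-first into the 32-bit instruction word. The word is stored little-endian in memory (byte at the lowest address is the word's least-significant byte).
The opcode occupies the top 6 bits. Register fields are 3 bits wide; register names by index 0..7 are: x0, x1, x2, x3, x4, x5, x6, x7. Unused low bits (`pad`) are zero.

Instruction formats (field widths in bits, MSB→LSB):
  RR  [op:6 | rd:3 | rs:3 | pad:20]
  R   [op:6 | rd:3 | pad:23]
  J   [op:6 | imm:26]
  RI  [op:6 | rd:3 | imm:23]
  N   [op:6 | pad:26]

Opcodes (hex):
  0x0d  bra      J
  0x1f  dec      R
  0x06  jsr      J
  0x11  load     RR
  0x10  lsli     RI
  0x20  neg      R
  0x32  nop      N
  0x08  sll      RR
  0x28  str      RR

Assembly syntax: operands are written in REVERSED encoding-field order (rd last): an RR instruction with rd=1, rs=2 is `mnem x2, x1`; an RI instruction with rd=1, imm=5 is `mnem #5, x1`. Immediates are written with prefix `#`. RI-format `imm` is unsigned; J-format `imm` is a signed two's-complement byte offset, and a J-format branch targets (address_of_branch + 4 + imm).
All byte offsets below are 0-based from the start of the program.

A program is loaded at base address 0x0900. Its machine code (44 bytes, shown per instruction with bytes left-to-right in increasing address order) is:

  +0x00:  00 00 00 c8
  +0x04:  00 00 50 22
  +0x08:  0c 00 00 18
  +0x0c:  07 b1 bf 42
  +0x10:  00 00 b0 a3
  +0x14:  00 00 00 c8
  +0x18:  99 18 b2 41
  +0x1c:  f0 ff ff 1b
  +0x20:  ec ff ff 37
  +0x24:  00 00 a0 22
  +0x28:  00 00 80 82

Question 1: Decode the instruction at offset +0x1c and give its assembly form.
jsr #-16

@+1c  little-endian(f0 ff ff 1b) = 0x1bfffff0
  top 6b → 0x6 → jsr [J]
  imm: (w>>0)&0x3ffffff=0x3fffff0 (s26→-16) → #-16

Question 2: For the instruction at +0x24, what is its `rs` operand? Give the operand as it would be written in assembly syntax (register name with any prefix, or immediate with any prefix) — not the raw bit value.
x2

off 0x24: read 00 00 a0 22 as little → 0x22a00000
  op=0x22a00000>>26=0x8 ⇒ sll (RR)
  rd@[25:23]=0x5 ⇒ x5
  rs@[22:20]=0x2 ⇒ x2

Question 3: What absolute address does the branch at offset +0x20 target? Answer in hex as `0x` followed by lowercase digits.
0x0910

+0x20: ec ff ff 37 ⇒ word 0x37ffffec (little)
  op=0x37ffffec>>26=0xd ⇒ bra (J)
  imm: (w>>0)&0x3ffffff=0x3ffffec (s26→-20) → #-20
  target = base 0x0900 + off 0x20 + 4 + imm -20 = 0x0910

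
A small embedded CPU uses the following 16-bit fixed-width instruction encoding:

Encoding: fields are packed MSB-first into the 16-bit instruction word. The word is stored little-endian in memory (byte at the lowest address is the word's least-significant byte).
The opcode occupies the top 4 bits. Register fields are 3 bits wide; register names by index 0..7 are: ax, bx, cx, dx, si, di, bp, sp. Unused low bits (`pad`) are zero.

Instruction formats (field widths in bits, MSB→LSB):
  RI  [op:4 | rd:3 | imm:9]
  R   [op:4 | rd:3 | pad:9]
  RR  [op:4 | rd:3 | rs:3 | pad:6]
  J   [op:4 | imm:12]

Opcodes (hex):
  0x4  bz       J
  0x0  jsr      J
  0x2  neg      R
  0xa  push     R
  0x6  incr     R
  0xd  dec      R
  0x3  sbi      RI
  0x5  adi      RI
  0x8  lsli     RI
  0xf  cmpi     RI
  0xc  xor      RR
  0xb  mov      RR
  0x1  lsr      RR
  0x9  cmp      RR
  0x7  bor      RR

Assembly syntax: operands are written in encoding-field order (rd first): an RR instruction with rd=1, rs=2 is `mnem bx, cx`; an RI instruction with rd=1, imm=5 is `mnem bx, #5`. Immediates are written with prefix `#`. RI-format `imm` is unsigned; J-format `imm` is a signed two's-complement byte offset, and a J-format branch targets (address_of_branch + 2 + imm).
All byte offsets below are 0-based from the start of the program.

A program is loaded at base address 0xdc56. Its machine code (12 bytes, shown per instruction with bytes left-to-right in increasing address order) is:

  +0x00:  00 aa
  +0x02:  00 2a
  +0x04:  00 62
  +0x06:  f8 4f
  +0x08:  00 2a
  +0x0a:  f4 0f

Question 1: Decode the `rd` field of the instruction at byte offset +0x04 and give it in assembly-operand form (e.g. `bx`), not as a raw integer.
@+04  little-endian(00 62) = 0x6200
  opcode bits[15:12]=0x6: incr/R
  rd@[11:9]=0x1 ⇒ bx

bx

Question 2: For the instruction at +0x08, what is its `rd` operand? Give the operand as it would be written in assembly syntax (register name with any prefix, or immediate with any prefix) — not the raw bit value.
di

@+08  little-endian(00 2a) = 0x2a00
  opcode bits[15:12]=0x2: neg/R
  rd: (w>>9)&0x7=0x5 → di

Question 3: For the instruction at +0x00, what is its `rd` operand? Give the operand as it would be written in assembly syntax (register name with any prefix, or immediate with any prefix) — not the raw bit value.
+0x00: 00 aa ⇒ word 0xaa00 (little)
  op=0xaa00>>12=0xa ⇒ push (R)
  rd@[11:9]=0x5 ⇒ di

di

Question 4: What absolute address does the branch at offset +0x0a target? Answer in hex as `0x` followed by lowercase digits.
0xdc56

+0x0a: f4 0f ⇒ word 0x0ff4 (little)
  opcode bits[15:12]=0x0: jsr/J
  imm: (w>>0)&0xfff=0xff4 (s12→-12) → #-12
  target = base 0xdc56 + off 0x0a + 2 + imm -12 = 0xdc56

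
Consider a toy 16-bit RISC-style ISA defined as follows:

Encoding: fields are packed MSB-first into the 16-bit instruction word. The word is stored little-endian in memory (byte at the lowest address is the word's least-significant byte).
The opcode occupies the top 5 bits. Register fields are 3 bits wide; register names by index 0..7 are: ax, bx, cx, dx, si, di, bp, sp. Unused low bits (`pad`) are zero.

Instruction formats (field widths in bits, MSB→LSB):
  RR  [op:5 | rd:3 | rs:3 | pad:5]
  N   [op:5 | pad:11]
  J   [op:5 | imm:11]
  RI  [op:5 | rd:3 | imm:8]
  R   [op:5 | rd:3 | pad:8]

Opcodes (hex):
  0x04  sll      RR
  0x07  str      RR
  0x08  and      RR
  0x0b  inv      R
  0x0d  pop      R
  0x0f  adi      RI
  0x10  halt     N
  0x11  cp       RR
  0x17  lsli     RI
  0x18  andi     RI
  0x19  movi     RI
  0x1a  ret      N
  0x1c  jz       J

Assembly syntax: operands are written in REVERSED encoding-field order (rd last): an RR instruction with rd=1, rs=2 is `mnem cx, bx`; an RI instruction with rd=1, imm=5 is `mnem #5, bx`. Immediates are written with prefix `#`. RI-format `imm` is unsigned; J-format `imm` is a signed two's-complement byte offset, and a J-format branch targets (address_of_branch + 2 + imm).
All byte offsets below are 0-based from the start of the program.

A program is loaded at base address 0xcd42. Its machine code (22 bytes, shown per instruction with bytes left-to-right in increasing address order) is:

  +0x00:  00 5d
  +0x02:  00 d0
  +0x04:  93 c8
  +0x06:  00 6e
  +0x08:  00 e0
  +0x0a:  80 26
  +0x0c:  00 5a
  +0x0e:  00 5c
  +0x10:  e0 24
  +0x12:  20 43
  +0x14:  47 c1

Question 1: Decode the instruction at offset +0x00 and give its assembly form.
inv di

off 0x00: read 00 5d as little → 0x5d00
  op=0x5d00>>11=0xb ⇒ inv (R)
  rd@[10:8]=0x5 ⇒ di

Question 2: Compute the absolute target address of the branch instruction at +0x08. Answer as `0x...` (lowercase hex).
0xcd4c

@+08  little-endian(00 e0) = 0xe000
  op=0xe000>>11=0x1c ⇒ jz (J)
  imm: (w>>0)&0x7ff=0x0 → #0
  target = base 0xcd42 + off 0x08 + 2 + imm 0 = 0xcd4c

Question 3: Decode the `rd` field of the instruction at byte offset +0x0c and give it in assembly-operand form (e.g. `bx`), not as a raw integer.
cx

[0c] 00 5a → 0x5a00
  op=0x5a00>>11=0xb ⇒ inv (R)
  [10:8] rd=2 = cx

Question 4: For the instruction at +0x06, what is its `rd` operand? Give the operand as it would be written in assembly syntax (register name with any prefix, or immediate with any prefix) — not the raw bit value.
bp

[06] 00 6e → 0x6e00
  op=0x6e00>>11=0xd ⇒ pop (R)
  rd: (w>>8)&0x7=0x6 → bp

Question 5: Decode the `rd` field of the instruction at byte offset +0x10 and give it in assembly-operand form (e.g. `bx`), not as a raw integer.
si

@+10  little-endian(e0 24) = 0x24e0
  top 5b → 0x4 → sll [RR]
  rd@[10:8]=0x4 ⇒ si
  rs@[7:5]=0x7 ⇒ sp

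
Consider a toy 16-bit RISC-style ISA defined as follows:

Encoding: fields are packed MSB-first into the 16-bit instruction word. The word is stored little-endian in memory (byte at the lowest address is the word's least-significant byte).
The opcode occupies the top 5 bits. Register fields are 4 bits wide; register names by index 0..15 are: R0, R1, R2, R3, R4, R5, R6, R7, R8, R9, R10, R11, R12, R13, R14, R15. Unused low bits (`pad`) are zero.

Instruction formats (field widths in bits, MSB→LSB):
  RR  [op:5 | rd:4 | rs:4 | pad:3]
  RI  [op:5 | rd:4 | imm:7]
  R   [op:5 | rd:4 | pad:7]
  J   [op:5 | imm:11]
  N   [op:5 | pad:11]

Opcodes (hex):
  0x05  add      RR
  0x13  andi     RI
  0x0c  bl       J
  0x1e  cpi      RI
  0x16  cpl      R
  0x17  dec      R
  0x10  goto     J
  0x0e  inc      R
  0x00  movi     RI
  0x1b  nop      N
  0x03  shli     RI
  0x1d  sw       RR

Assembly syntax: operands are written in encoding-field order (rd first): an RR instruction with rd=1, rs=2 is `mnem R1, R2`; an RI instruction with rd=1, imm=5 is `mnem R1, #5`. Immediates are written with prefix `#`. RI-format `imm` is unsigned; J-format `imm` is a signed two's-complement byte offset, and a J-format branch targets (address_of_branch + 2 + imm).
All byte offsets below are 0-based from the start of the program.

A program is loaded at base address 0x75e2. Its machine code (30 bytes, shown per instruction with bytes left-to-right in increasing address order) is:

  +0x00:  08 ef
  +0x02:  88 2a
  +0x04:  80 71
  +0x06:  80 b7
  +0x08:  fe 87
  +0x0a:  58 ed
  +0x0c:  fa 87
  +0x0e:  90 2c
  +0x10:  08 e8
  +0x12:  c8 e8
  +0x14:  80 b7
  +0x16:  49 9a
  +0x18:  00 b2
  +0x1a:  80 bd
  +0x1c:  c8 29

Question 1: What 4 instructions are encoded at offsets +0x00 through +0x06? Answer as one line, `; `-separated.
sw R14, R1; add R5, R1; inc R3; cpl R15

+0x00: 08 ef ⇒ word 0xef08 (little)
  opcode bits[15:11]=0x1d: sw/RR
  [10:7] rd=14 = R14
  [6:3] rs=1 = R1
+0x02: 88 2a ⇒ word 0x2a88 (little)
  opcode bits[15:11]=0x5: add/RR
  [10:7] rd=5 = R5
  [6:3] rs=1 = R1
+0x04: 80 71 ⇒ word 0x7180 (little)
  opcode bits[15:11]=0xe: inc/R
  [10:7] rd=3 = R3
+0x06: 80 b7 ⇒ word 0xb780 (little)
  opcode bits[15:11]=0x16: cpl/R
  [10:7] rd=15 = R15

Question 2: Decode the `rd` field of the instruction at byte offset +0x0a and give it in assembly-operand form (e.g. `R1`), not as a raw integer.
R10

off 0x0a: read 58 ed as little → 0xed58
  top 5b → 0x1d → sw [RR]
  rd@[10:7]=0xa ⇒ R10
  rs@[6:3]=0xb ⇒ R11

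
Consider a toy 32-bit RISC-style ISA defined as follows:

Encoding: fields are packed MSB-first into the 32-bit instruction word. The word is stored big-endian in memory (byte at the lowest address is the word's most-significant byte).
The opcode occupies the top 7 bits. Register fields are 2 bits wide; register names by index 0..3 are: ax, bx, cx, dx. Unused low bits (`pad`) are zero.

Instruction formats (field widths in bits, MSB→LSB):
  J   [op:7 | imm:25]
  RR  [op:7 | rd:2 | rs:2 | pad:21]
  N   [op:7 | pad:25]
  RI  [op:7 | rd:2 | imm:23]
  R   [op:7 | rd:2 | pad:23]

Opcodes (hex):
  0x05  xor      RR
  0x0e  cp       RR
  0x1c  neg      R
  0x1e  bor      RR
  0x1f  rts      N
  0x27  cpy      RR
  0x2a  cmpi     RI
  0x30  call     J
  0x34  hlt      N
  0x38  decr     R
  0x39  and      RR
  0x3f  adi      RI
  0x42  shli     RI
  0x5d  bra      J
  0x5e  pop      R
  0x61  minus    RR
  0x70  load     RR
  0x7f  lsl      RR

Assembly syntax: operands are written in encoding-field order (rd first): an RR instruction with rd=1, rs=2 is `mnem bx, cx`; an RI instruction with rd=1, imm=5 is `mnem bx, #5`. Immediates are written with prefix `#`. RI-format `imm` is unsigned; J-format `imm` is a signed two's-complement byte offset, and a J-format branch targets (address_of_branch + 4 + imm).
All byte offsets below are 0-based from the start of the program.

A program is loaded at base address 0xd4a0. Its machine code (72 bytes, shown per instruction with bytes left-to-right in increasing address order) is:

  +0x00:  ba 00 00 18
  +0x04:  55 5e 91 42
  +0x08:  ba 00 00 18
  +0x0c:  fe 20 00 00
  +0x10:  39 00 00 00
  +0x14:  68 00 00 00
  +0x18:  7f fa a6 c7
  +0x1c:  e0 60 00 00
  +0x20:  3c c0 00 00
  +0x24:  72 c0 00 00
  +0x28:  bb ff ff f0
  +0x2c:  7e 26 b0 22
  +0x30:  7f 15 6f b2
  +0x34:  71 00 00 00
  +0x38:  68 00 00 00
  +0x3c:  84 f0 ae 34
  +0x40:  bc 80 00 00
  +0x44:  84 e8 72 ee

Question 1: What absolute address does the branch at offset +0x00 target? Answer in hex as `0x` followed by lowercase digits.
0xd4bc

[00] ba 00 00 18 → 0xba000018
  op=0xba000018>>25=0x5d ⇒ bra (J)
  imm@[24:0]=0x18 ⇒ #24
  target = base 0xd4a0 + off 0x00 + 4 + imm 24 = 0xd4bc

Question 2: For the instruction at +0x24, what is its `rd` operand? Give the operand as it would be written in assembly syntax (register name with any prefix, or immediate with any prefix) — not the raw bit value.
+0x24: 72 c0 00 00 ⇒ word 0x72c00000 (big)
  top 7b → 0x39 → and [RR]
  [24:23] rd=1 = bx
  [22:21] rs=2 = cx

bx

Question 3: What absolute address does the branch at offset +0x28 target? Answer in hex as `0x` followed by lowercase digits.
0xd4bc

off 0x28: read bb ff ff f0 as big → 0xbbfffff0
  op=0xbbfffff0>>25=0x5d ⇒ bra (J)
  imm: (w>>0)&0x1ffffff=0x1fffff0 (s25→-16) → #-16
  target = base 0xd4a0 + off 0x28 + 4 + imm -16 = 0xd4bc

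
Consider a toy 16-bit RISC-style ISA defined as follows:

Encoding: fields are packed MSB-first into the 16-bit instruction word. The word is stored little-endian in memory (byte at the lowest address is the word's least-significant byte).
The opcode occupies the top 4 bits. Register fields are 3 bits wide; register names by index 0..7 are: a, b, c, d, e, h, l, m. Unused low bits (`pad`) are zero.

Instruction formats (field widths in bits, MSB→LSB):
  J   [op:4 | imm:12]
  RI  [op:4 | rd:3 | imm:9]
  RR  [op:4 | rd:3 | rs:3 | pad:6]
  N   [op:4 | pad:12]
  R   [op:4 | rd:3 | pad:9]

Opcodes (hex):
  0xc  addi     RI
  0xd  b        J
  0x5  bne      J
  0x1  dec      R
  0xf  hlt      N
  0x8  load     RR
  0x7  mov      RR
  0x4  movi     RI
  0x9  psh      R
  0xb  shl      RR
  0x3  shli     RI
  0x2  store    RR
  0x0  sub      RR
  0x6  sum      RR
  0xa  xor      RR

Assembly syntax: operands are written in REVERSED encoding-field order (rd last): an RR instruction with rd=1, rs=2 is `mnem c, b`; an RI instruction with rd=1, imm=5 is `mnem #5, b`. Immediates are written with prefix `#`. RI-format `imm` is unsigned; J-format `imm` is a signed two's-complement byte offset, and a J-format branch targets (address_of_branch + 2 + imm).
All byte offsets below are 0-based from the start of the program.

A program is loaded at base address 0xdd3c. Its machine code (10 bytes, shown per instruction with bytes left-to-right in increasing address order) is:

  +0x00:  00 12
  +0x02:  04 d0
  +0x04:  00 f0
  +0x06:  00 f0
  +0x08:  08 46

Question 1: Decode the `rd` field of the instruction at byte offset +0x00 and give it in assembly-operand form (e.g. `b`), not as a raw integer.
b

+0x00: 00 12 ⇒ word 0x1200 (little)
  op=0x1200>>12=0x1 ⇒ dec (R)
  rd: (w>>9)&0x7=0x1 → b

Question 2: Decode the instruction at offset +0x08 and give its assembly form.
movi #8, d

@+08  little-endian(08 46) = 0x4608
  opcode bits[15:12]=0x4: movi/RI
  rd@[11:9]=0x3 ⇒ d
  imm@[8:0]=0x8 ⇒ #8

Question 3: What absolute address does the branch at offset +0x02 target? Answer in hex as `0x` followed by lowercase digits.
0xdd44

@+02  little-endian(04 d0) = 0xd004
  op=0xd004>>12=0xd ⇒ b (J)
  imm: (w>>0)&0xfff=0x4 → #4
  target = base 0xdd3c + off 0x02 + 2 + imm 4 = 0xdd44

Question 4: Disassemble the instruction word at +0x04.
off 0x04: read 00 f0 as little → 0xf000
  op=0xf000>>12=0xf ⇒ hlt (N)

hlt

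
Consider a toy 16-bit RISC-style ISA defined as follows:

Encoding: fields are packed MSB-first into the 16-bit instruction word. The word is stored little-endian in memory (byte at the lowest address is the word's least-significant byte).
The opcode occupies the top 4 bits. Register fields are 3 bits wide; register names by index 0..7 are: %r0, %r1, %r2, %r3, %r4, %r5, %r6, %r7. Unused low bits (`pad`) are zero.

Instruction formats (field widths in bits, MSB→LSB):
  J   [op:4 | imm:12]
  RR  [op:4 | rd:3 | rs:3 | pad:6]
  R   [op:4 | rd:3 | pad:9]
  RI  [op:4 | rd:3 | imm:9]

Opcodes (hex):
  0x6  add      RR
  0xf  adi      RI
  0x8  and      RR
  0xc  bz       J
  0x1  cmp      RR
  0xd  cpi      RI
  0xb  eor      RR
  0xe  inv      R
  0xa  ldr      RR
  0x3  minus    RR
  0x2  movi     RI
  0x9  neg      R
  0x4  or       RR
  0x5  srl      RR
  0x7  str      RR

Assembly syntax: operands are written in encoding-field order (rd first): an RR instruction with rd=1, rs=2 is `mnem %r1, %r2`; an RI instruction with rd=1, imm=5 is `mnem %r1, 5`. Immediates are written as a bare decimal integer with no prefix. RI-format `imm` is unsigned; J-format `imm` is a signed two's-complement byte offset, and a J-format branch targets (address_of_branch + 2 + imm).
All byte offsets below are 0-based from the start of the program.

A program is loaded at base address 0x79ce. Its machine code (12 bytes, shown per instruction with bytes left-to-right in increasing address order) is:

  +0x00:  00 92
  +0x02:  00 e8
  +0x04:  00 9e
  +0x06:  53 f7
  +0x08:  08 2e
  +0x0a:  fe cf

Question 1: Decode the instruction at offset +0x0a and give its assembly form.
bz -2

+0x0a: fe cf ⇒ word 0xcffe (little)
  opcode bits[15:12]=0xc: bz/J
  imm@[11:0]=0xffe (s12→-2) ⇒ -2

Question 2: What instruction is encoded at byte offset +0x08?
off 0x08: read 08 2e as little → 0x2e08
  op=0x2e08>>12=0x2 ⇒ movi (RI)
  rd: (w>>9)&0x7=0x7 → %r7
  imm: (w>>0)&0x1ff=0x8 → 8

movi %r7, 8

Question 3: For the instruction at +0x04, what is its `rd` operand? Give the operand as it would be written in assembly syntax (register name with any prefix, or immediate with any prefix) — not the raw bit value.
+0x04: 00 9e ⇒ word 0x9e00 (little)
  top 4b → 0x9 → neg [R]
  rd: (w>>9)&0x7=0x7 → %r7

%r7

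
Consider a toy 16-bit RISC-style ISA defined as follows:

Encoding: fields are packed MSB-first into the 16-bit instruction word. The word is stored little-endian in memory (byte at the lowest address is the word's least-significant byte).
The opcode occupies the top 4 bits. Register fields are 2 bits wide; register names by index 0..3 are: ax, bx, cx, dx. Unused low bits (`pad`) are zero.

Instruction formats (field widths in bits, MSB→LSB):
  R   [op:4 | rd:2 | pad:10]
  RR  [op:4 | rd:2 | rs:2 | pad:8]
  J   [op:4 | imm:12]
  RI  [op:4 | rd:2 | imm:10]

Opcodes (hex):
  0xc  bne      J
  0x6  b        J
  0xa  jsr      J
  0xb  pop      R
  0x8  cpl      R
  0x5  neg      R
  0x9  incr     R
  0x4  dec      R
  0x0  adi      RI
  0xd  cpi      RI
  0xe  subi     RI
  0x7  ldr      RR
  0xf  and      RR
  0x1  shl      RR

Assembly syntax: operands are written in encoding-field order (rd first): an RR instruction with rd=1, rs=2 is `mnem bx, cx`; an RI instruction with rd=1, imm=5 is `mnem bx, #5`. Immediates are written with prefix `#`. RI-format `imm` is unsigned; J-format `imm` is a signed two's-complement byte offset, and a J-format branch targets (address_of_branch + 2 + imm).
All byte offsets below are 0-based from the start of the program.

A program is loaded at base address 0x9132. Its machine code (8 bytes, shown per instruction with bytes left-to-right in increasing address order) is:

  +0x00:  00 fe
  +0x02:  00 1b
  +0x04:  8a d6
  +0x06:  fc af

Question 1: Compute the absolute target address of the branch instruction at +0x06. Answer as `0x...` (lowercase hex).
0x9136

off 0x06: read fc af as little → 0xaffc
  opcode bits[15:12]=0xa: jsr/J
  [11:0] imm=4092 (s12→-4) = #-4
  target = base 0x9132 + off 0x06 + 2 + imm -4 = 0x9136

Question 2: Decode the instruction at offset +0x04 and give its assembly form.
off 0x04: read 8a d6 as little → 0xd68a
  opcode bits[15:12]=0xd: cpi/RI
  rd@[11:10]=0x1 ⇒ bx
  imm@[9:0]=0x28a ⇒ #650

cpi bx, #650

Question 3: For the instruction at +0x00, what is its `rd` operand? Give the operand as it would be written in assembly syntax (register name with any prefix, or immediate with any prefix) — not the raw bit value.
[00] 00 fe → 0xfe00
  op=0xfe00>>12=0xf ⇒ and (RR)
  rd@[11:10]=0x3 ⇒ dx
  rs@[9:8]=0x2 ⇒ cx

dx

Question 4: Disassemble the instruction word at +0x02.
shl cx, dx

off 0x02: read 00 1b as little → 0x1b00
  op=0x1b00>>12=0x1 ⇒ shl (RR)
  rd@[11:10]=0x2 ⇒ cx
  rs@[9:8]=0x3 ⇒ dx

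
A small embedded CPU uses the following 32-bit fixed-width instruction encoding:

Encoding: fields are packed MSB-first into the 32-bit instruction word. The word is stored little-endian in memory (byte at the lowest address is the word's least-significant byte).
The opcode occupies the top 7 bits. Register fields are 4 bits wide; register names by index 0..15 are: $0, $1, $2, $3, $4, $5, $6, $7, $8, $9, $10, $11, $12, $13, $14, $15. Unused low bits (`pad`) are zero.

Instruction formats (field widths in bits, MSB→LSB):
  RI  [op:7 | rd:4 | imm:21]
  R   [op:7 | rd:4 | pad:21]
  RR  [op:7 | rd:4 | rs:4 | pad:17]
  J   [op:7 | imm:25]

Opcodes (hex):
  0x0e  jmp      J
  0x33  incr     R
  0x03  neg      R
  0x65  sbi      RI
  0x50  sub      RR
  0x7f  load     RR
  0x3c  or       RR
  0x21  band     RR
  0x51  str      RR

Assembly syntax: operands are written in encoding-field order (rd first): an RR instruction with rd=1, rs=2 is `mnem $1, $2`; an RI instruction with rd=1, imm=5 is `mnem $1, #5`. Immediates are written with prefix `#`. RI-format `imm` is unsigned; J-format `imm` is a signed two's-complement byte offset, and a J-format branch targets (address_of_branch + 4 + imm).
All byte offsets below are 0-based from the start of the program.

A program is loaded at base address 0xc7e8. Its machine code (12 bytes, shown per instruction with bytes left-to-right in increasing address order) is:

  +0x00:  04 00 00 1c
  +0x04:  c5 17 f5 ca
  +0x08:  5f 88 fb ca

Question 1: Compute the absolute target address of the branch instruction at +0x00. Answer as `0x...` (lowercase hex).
[00] 04 00 00 1c → 0x1c000004
  op=0x1c000004>>25=0xe ⇒ jmp (J)
  imm: (w>>0)&0x1ffffff=0x4 → #4
  target = base 0xc7e8 + off 0x00 + 4 + imm 4 = 0xc7f0

0xc7f0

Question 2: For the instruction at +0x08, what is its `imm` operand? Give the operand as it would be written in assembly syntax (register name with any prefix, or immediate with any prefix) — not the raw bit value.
@+08  little-endian(5f 88 fb ca) = 0xcafb885f
  op=0xcafb885f>>25=0x65 ⇒ sbi (RI)
  [24:21] rd=7 = $7
  [20:0] imm=1804383 = #1804383

#1804383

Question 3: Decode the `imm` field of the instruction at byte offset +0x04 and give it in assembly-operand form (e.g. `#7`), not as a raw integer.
off 0x04: read c5 17 f5 ca as little → 0xcaf517c5
  opcode bits[31:25]=0x65: sbi/RI
  rd: (w>>21)&0xf=0x7 → $7
  imm: (w>>0)&0x1fffff=0x1517c5 → #1382341

#1382341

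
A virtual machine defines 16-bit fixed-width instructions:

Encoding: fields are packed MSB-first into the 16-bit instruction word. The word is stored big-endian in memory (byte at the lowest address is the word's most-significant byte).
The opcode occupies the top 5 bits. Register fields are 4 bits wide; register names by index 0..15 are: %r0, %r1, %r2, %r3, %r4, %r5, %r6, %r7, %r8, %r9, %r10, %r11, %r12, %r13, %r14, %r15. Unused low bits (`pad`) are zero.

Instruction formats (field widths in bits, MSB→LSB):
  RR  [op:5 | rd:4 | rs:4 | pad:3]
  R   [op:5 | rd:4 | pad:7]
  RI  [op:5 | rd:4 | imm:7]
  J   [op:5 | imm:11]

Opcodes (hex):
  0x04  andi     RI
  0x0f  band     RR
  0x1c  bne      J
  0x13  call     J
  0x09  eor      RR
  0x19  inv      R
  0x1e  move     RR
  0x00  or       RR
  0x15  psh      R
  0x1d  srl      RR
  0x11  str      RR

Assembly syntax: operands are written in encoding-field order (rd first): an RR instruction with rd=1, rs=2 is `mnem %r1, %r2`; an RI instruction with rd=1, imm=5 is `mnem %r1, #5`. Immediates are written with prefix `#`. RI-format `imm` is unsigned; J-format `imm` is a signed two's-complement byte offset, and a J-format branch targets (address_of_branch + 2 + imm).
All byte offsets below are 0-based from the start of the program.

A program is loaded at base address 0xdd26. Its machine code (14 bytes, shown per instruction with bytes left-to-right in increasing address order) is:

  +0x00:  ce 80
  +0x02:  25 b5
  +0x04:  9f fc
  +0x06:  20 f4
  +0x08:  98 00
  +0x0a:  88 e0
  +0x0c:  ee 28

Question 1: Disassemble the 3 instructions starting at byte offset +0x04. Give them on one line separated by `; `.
@+04  big-endian(9f fc) = 0x9ffc
  op=0x9ffc>>11=0x13 ⇒ call (J)
  imm@[10:0]=0x7fc (s11→-4) ⇒ #-4
@+06  big-endian(20 f4) = 0x20f4
  op=0x20f4>>11=0x4 ⇒ andi (RI)
  rd@[10:7]=0x1 ⇒ %r1
  imm@[6:0]=0x74 ⇒ #116
@+08  big-endian(98 00) = 0x9800
  op=0x9800>>11=0x13 ⇒ call (J)
  imm@[10:0]=0x0 ⇒ #0

call #-4; andi %r1, #116; call #0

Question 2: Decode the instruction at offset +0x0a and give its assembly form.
+0x0a: 88 e0 ⇒ word 0x88e0 (big)
  top 5b → 0x11 → str [RR]
  rd: (w>>7)&0xf=0x1 → %r1
  rs: (w>>3)&0xf=0xc → %r12

str %r1, %r12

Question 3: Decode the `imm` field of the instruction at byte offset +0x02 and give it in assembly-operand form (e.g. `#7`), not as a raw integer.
#53

[02] 25 b5 → 0x25b5
  top 5b → 0x4 → andi [RI]
  rd: (w>>7)&0xf=0xb → %r11
  imm: (w>>0)&0x7f=0x35 → #53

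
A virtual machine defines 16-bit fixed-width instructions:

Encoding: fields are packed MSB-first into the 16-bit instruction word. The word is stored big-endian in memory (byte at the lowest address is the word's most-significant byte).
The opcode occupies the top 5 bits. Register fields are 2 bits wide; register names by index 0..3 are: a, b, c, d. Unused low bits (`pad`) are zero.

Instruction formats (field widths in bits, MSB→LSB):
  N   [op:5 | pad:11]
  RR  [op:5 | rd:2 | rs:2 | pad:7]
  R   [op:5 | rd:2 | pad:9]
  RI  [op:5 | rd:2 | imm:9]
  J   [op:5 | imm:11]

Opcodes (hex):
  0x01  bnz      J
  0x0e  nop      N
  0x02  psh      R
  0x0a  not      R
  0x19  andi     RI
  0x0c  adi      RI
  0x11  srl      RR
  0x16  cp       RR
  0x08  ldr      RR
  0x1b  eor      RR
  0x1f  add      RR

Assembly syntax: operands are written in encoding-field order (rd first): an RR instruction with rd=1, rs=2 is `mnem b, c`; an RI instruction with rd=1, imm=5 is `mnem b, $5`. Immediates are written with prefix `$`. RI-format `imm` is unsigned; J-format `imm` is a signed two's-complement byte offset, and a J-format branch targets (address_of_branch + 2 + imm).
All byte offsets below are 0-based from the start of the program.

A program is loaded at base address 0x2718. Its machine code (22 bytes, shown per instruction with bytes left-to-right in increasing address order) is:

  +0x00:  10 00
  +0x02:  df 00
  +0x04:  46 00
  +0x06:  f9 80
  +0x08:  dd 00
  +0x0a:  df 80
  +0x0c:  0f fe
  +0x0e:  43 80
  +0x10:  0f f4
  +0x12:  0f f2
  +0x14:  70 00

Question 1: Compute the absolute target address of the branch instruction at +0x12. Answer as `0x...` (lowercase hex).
0x271e

@+12  big-endian(0f f2) = 0x0ff2
  opcode bits[15:11]=0x1: bnz/J
  imm@[10:0]=0x7f2 (s11→-14) ⇒ $-14
  target = base 0x2718 + off 0x12 + 2 + imm -14 = 0x271e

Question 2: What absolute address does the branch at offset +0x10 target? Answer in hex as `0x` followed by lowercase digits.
0x271e

@+10  big-endian(0f f4) = 0x0ff4
  opcode bits[15:11]=0x1: bnz/J
  imm@[10:0]=0x7f4 (s11→-12) ⇒ $-12
  target = base 0x2718 + off 0x10 + 2 + imm -12 = 0x271e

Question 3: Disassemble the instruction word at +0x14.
[14] 70 00 → 0x7000
  op=0x7000>>11=0xe ⇒ nop (N)

nop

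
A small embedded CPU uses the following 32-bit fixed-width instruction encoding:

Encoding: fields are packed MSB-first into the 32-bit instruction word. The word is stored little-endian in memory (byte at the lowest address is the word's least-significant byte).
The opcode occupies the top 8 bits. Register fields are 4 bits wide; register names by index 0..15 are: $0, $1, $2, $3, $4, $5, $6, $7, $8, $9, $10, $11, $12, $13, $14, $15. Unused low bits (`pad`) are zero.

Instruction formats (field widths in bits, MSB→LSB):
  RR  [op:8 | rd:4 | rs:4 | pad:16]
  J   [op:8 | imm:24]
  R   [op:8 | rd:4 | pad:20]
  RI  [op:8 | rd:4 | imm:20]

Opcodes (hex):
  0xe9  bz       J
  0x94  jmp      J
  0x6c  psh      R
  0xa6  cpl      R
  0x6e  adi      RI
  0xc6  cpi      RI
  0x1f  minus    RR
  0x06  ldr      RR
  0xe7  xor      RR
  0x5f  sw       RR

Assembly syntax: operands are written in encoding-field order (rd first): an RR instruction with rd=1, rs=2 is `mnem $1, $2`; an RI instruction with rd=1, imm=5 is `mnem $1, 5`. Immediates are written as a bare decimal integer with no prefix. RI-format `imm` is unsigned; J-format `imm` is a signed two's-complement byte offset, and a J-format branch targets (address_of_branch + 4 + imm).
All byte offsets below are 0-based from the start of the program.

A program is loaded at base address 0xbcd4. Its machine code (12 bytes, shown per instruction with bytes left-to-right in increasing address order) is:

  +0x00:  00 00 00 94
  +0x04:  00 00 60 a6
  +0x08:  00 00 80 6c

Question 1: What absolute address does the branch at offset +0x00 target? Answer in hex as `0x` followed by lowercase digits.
0xbcd8

+0x00: 00 00 00 94 ⇒ word 0x94000000 (little)
  opcode bits[31:24]=0x94: jmp/J
  [23:0] imm=0 = 0
  target = base 0xbcd4 + off 0x00 + 4 + imm 0 = 0xbcd8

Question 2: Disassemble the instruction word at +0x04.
[04] 00 00 60 a6 → 0xa6600000
  opcode bits[31:24]=0xa6: cpl/R
  rd: (w>>20)&0xf=0x6 → $6

cpl $6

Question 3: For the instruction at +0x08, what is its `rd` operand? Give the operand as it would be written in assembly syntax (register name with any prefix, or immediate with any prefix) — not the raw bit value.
$8

+0x08: 00 00 80 6c ⇒ word 0x6c800000 (little)
  op=0x6c800000>>24=0x6c ⇒ psh (R)
  rd@[23:20]=0x8 ⇒ $8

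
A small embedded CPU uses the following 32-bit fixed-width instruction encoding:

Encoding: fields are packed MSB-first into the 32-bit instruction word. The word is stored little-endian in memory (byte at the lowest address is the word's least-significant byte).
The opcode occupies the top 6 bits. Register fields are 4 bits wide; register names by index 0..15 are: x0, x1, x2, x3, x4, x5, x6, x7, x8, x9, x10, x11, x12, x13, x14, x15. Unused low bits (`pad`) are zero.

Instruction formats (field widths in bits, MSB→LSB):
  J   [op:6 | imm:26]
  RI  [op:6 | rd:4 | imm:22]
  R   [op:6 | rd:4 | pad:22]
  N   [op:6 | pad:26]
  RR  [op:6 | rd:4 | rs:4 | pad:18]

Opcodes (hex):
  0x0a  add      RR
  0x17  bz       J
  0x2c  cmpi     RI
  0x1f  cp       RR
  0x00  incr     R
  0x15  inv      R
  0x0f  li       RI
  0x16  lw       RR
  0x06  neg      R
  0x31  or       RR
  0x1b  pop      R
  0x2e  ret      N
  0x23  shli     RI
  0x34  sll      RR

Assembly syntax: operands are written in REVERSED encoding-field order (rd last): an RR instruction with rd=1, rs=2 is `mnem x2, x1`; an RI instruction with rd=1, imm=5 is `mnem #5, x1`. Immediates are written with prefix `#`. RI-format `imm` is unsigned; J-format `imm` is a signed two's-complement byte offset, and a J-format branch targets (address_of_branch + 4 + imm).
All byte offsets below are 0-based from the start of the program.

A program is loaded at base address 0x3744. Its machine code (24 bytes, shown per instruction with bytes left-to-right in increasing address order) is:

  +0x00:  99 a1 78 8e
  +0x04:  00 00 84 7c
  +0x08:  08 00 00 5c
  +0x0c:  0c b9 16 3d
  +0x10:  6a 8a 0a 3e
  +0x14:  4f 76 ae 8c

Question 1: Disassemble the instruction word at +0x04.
cp x1, x2

+0x04: 00 00 84 7c ⇒ word 0x7c840000 (little)
  top 6b → 0x1f → cp [RR]
  rd@[25:22]=0x2 ⇒ x2
  rs@[21:18]=0x1 ⇒ x1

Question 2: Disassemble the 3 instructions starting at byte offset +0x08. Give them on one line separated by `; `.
off 0x08: read 08 00 00 5c as little → 0x5c000008
  opcode bits[31:26]=0x17: bz/J
  imm@[25:0]=0x8 ⇒ #8
off 0x0c: read 0c b9 16 3d as little → 0x3d16b90c
  opcode bits[31:26]=0xf: li/RI
  rd@[25:22]=0x4 ⇒ x4
  imm@[21:0]=0x16b90c ⇒ #1489164
off 0x10: read 6a 8a 0a 3e as little → 0x3e0a8a6a
  opcode bits[31:26]=0xf: li/RI
  rd@[25:22]=0x8 ⇒ x8
  imm@[21:0]=0xa8a6a ⇒ #690794

bz #8; li #1489164, x4; li #690794, x8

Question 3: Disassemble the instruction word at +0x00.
off 0x00: read 99 a1 78 8e as little → 0x8e78a199
  op=0x8e78a199>>26=0x23 ⇒ shli (RI)
  [25:22] rd=9 = x9
  [21:0] imm=3711385 = #3711385

shli #3711385, x9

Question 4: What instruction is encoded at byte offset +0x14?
off 0x14: read 4f 76 ae 8c as little → 0x8cae764f
  top 6b → 0x23 → shli [RI]
  [25:22] rd=2 = x2
  [21:0] imm=3044943 = #3044943

shli #3044943, x2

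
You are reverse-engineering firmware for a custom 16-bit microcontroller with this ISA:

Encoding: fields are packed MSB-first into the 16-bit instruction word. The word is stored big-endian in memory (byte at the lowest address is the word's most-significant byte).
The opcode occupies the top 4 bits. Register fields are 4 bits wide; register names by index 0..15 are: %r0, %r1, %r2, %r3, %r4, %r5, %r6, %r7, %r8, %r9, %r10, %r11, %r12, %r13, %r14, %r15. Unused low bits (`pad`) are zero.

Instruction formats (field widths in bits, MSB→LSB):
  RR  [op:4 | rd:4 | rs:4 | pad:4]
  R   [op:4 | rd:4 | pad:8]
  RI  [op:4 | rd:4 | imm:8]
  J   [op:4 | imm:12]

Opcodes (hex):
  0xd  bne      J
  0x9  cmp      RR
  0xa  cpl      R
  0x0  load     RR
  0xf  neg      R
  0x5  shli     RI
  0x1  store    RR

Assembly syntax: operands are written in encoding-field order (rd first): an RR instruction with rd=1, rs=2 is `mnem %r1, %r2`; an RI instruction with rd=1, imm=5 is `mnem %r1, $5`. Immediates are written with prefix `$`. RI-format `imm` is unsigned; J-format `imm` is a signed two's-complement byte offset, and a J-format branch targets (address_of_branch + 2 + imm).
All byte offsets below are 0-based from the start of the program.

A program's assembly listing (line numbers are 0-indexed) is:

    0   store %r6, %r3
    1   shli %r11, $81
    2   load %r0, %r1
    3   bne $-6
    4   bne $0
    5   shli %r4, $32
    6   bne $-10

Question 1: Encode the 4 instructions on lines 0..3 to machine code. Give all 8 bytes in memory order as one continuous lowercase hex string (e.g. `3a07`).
line 0 (store): pack op=0x1:4|rd=6:4|rs=3:4|pad=0:4 = 0x1630; big→ 16 30
line 1 (shli): pack op=0x5:4|rd=11:4|imm=81:8 = 0x5b51; big→ 5b 51
line 2 (load): pack op=0x0:4|rd=0:4|rs=1:4|pad=0:4 = 0x0010; big→ 00 10
line 3 (bne): pack op=0xd:4|imm=-6:12 = 0xdffa; big→ df fa

16305b510010dffa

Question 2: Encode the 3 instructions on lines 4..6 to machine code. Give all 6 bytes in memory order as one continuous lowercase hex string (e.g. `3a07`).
line 4 (bne): pack op=0xd:4|imm=0:12 = 0xd000; big→ d0 00
line 5 (shli): pack op=0x5:4|rd=4:4|imm=32:8 = 0x5420; big→ 54 20
line 6 (bne): pack op=0xd:4|imm=-10:12 = 0xdff6; big→ df f6

d0005420dff6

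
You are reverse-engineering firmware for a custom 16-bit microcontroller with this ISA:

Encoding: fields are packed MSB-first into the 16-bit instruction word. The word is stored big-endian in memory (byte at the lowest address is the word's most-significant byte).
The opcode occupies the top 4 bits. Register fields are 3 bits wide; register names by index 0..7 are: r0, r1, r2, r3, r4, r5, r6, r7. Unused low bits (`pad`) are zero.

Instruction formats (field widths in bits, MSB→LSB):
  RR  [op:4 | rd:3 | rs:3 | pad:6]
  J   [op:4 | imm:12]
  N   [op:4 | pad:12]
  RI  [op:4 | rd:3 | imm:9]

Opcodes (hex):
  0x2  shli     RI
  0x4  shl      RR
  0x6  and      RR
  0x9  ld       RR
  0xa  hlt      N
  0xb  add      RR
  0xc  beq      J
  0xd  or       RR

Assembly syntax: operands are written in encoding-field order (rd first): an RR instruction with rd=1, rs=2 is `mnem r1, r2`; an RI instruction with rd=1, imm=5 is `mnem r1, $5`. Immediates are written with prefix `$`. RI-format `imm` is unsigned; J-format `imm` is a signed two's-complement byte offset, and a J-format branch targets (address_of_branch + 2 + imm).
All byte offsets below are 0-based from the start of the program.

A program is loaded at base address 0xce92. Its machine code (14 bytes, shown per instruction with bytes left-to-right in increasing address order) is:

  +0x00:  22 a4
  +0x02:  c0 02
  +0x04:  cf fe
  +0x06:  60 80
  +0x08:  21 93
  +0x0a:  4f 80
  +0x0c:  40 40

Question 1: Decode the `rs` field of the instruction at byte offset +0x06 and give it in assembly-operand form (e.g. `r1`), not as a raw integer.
r2

@+06  big-endian(60 80) = 0x6080
  opcode bits[15:12]=0x6: and/RR
  rd: (w>>9)&0x7=0x0 → r0
  rs: (w>>6)&0x7=0x2 → r2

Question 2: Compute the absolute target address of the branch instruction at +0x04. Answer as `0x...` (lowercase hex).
0xce96

[04] cf fe → 0xcffe
  op=0xcffe>>12=0xc ⇒ beq (J)
  [11:0] imm=4094 (s12→-2) = $-2
  target = base 0xce92 + off 0x04 + 2 + imm -2 = 0xce96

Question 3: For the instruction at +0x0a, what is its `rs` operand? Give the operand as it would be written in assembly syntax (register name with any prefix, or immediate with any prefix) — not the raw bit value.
[0a] 4f 80 → 0x4f80
  op=0x4f80>>12=0x4 ⇒ shl (RR)
  rd: (w>>9)&0x7=0x7 → r7
  rs: (w>>6)&0x7=0x6 → r6

r6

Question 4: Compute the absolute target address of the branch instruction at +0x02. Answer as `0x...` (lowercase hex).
+0x02: c0 02 ⇒ word 0xc002 (big)
  top 4b → 0xc → beq [J]
  imm@[11:0]=0x2 ⇒ $2
  target = base 0xce92 + off 0x02 + 2 + imm 2 = 0xce98

0xce98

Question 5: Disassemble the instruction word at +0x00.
shli r1, $164

off 0x00: read 22 a4 as big → 0x22a4
  opcode bits[15:12]=0x2: shli/RI
  [11:9] rd=1 = r1
  [8:0] imm=164 = $164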